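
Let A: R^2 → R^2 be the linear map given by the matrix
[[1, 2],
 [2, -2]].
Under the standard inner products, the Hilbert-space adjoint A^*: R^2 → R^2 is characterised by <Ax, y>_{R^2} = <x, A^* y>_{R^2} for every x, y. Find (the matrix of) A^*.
A^* = A^T =
[[1, 2],
 [2, -2]]

For real matrices with standard dot products, the defining identity <Ax, y> = <x, A^* y> gives (Ax)^T y = x^T (A^*) y, i.e. x^T A^T y = x^T (A^*) y. Since this holds for all x, y, we must have A^* = A^T. Therefore
A^* =
[[1, 2],
 [2, -2]].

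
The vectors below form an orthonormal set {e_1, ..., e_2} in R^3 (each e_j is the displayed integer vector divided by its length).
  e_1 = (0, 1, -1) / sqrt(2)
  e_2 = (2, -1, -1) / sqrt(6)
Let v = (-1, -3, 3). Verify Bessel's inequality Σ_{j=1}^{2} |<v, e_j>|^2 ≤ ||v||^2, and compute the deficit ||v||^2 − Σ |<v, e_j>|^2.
Σ |<v, e_j>|^2 = 56/3; ||v||^2 = 19; deficit = 1/3

Write each e_j = u_j / sqrt(<u_j, u_j>) where u_j is the displayed integer vector. Then <v, e_j> = <v, u_j> / sqrt(<u_j, u_j>), so |<v, e_j>|^2 = <v, u_j>^2 / <u_j, u_j>.
Coefficients: <v, e_1> = -6/sqrt(2), <v, e_2> = -2/sqrt(6).
Square and sum: Σ |<v, e_j>|^2 = 56/3.
Compute ||v||^2 = v·v = 19.
Deficit = 19 − 56/3 = 1/3 ≥ 0, confirming Bessel's inequality. (The deficit equals ||v − Σ <v,e_j> e_j||^2, the squared distance from v to span{e_j}.)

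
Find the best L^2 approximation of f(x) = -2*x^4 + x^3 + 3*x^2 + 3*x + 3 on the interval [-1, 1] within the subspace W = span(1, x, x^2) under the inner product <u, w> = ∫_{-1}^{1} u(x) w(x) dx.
g(x) = 9*x^2/7 + 18*x/5 + 111/35

The best approximation g ∈ W is the orthogonal projection of f onto W. Writing g = a_0 + a_1 x + a_2 x^2, the coefficients solve the normal equations G · a = b where
  G_{ij} = <φ_i, φ_j> and b_i = <f, φ_i>, with φ_0 = 1, φ_1 = x, φ_2 = x^2.
G =
  [2, 0, 2/3]
  [0, 2/3, 0]
  [2/3, 0, 2/5],
b = (36/5, 12/5, 92/35).
Solving gives a_0 = 111/35, a_1 = 18/5, a_2 = 9/7, so
  g(x) = 9*x^2/7 + 18*x/5 + 111/35.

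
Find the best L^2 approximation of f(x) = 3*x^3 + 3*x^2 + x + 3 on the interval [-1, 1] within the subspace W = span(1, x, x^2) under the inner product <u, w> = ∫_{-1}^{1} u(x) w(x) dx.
g(x) = 3*x^2 + 14*x/5 + 3

The best approximation g ∈ W is the orthogonal projection of f onto W. Writing g = a_0 + a_1 x + a_2 x^2, the coefficients solve the normal equations G · a = b where
  G_{ij} = <φ_i, φ_j> and b_i = <f, φ_i>, with φ_0 = 1, φ_1 = x, φ_2 = x^2.
G =
  [2, 0, 2/3]
  [0, 2/3, 0]
  [2/3, 0, 2/5],
b = (8, 28/15, 16/5).
Solving gives a_0 = 3, a_1 = 14/5, a_2 = 3, so
  g(x) = 3*x^2 + 14*x/5 + 3.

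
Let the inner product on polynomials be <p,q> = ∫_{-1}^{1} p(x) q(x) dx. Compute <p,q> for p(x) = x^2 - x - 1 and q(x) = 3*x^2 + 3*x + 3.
<p,q> = -34/5

Expand the product: p(x)·q(x) = 3*x^4 - 3*x^2 - 6*x - 3.
∫_{-1}^{1} of each monomial x^k gives [2/(k+1) if k even, 0 if k odd]. Integrating term-by-term (or equivalently evaluating the antiderivative F(x) = 3*x^5/5 - x^3 - 3*x^2 - 3*x at the endpoints):
  F(1) − F(−1) = -32/5 − (2/5) = -34/5.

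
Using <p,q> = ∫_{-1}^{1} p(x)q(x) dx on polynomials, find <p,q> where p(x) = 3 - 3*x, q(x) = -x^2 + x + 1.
<p,q> = 2

Expand the product: p(x)·q(x) = 3*x^3 - 6*x^2 + 3.
∫_{-1}^{1} of each monomial x^k gives [2/(k+1) if k even, 0 if k odd]. Integrating term-by-term (or equivalently evaluating the antiderivative F(x) = 3*x^4/4 - 2*x^3 + 3*x at the endpoints):
  F(1) − F(−1) = 7/4 − (-1/4) = 2.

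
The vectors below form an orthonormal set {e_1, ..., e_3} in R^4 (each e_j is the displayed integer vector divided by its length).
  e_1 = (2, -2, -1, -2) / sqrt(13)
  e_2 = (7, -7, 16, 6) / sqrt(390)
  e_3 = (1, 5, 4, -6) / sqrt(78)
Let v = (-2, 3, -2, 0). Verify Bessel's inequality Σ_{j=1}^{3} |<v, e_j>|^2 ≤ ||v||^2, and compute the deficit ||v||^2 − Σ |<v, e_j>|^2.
Σ |<v, e_j>|^2 = 1089/65; ||v||^2 = 17; deficit = 16/65

Write each e_j = u_j / sqrt(<u_j, u_j>) where u_j is the displayed integer vector. Then <v, e_j> = <v, u_j> / sqrt(<u_j, u_j>), so |<v, e_j>|^2 = <v, u_j>^2 / <u_j, u_j>.
Coefficients: <v, e_1> = -8/sqrt(13), <v, e_2> = -67/sqrt(390), <v, e_3> = 5/sqrt(78).
Square and sum: Σ |<v, e_j>|^2 = 1089/65.
Compute ||v||^2 = v·v = 17.
Deficit = 17 − 1089/65 = 16/65 ≥ 0, confirming Bessel's inequality. (The deficit equals ||v − Σ <v,e_j> e_j||^2, the squared distance from v to span{e_j}.)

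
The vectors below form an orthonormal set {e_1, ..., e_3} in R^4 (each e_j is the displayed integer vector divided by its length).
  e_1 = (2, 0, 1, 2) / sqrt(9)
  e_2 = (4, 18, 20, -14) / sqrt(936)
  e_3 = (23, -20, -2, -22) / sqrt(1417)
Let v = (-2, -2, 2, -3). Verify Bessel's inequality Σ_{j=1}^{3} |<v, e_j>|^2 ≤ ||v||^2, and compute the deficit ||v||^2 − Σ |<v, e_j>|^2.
Σ |<v, e_j>|^2 = 441*2**(97/336)*3**(107/168)*5**(253/336)*7**(23/112)/500; ||v||^2 = 21; deficit = 2209/218

Write each e_j = u_j / sqrt(<u_j, u_j>) where u_j is the displayed integer vector. Then <v, e_j> = <v, u_j> / sqrt(<u_j, u_j>), so |<v, e_j>|^2 = <v, u_j>^2 / <u_j, u_j>.
Coefficients: <v, e_1> = -8/sqrt(9), <v, e_2> = 38/sqrt(936), <v, e_3> = 56/sqrt(1417).
Square and sum: Σ |<v, e_j>|^2 = 441*2**(97/336)*3**(107/168)*5**(253/336)*7**(23/112)/500.
Compute ||v||^2 = v·v = 21.
Deficit = 21 − 441*2**(97/336)*3**(107/168)*5**(253/336)*7**(23/112)/500 = 2209/218 ≥ 0, confirming Bessel's inequality. (The deficit equals ||v − Σ <v,e_j> e_j||^2, the squared distance from v to span{e_j}.)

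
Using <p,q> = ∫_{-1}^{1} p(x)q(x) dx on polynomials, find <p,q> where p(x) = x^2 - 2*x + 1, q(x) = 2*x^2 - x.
<p,q> = 52/15

Expand the product: p(x)·q(x) = 2*x^4 - 5*x^3 + 4*x^2 - x.
∫_{-1}^{1} of each monomial x^k gives [2/(k+1) if k even, 0 if k odd]. Integrating term-by-term (or equivalently evaluating the antiderivative F(x) = 2*x^5/5 - 5*x^4/4 + 4*x^3/3 - x^2/2 at the endpoints):
  F(1) − F(−1) = -1/60 − (-209/60) = 52/15.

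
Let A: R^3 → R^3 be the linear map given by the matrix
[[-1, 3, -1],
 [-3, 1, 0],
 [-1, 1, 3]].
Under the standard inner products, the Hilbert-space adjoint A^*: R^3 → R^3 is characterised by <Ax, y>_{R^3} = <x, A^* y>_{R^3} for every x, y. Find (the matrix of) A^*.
A^* = A^T =
[[-1, -3, -1],
 [3, 1, 1],
 [-1, 0, 3]]

For real matrices with standard dot products, the defining identity <Ax, y> = <x, A^* y> gives (Ax)^T y = x^T (A^*) y, i.e. x^T A^T y = x^T (A^*) y. Since this holds for all x, y, we must have A^* = A^T. Therefore
A^* =
[[-1, -3, -1],
 [3, 1, 1],
 [-1, 0, 3]].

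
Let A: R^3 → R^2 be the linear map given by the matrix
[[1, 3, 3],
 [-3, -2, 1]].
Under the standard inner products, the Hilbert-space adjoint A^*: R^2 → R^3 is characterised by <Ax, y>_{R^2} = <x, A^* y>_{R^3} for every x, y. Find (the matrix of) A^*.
A^* = A^T =
[[1, -3],
 [3, -2],
 [3, 1]]

For real matrices with standard dot products, the defining identity <Ax, y> = <x, A^* y> gives (Ax)^T y = x^T (A^*) y, i.e. x^T A^T y = x^T (A^*) y. Since this holds for all x, y, we must have A^* = A^T. Therefore
A^* =
[[1, -3],
 [3, -2],
 [3, 1]].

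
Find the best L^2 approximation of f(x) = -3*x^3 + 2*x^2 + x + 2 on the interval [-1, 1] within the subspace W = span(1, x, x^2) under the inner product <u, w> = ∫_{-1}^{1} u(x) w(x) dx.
g(x) = 2*x^2 - 4*x/5 + 2

The best approximation g ∈ W is the orthogonal projection of f onto W. Writing g = a_0 + a_1 x + a_2 x^2, the coefficients solve the normal equations G · a = b where
  G_{ij} = <φ_i, φ_j> and b_i = <f, φ_i>, with φ_0 = 1, φ_1 = x, φ_2 = x^2.
G =
  [2, 0, 2/3]
  [0, 2/3, 0]
  [2/3, 0, 2/5],
b = (16/3, -8/15, 32/15).
Solving gives a_0 = 2, a_1 = -4/5, a_2 = 2, so
  g(x) = 2*x^2 - 4*x/5 + 2.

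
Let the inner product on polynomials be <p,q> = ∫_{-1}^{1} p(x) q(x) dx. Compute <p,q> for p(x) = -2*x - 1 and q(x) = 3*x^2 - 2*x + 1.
<p,q> = -4/3

Expand the product: p(x)·q(x) = -6*x^3 + x^2 - 1.
∫_{-1}^{1} of each monomial x^k gives [2/(k+1) if k even, 0 if k odd]. Integrating term-by-term (or equivalently evaluating the antiderivative F(x) = -3*x^4/2 + x^3/3 - x at the endpoints):
  F(1) − F(−1) = -13/6 − (-5/6) = -4/3.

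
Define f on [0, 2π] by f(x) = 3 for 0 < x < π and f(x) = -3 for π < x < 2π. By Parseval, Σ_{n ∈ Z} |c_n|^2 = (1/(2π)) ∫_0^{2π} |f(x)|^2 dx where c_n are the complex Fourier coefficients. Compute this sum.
Σ |c_n|^2 = 9

Parseval equates the L^2 energy of f (normalised by 1/(2π)) with the ℓ^2 sum of its Fourier coefficients: (1/(2π)) ∫_0^{2π} |f|^2 = Σ |c_n|^2.
Compute the left side: (1/(2π)) [∫_0^π 3^2 dx + ∫_π^{2π} (-3)^2 dx] = (1/(2π)) · (9π + 9π) = (9 + 9)/2 = 9.
So Σ_{n ∈ Z} |c_n|^2 = 9.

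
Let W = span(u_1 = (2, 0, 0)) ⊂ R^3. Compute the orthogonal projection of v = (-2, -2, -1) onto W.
proj_W(v) = (-2, 0, 0)

Set up U = [u_1 | ... | u_1] ∈ R^(3×1). The projector onto W = col(U) is P = U (U^T U)^(-1) U^T.
Compute U^T U =
  [4],
and U^T v = (-4).
Solve U^T U · c = U^T v for the coefficients: c = (-1). The projection is proj_W(v) = U c.
Check: (v - proj_W(v)) · u_1 = 0  (should be 0).
Result: proj_W(v) = (-2, 0, 0).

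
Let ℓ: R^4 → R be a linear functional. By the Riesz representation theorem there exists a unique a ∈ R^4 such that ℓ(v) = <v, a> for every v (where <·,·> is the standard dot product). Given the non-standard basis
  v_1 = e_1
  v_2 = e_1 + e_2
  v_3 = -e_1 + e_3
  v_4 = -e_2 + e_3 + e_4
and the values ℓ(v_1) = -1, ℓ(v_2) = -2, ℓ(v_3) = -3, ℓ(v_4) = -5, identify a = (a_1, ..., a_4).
a = (-1, -1, -4, -2)

Write a = (a_1, ..., a_4) in the standard basis. For each basis vector v_i, ℓ(v_i) = <v_i, a> is a linear equation in the a_j's. Collect the n equations into a matrix system V a = ℓ, where row i of V is v_i (expressed in the standard basis). Since V is invertible (lower-triangular with 1s on the diagonal, up to permutation), solve by back-substitution:
  V =
[[1, 0, 0, 0],
 [1, 1, 0, 0],
 [-1, 0, 1, 0],
 [0, -1, 1, 1]]
  V a = (-1, -2, -3, -5)
Solving gives a = (-1, -1, -4, -2).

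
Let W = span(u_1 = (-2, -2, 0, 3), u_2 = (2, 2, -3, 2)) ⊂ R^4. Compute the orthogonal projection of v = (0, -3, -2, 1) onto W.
proj_W(v) = (-282/353, -282/353, -156/353, 683/353)

Set up U = [u_1 | ... | u_2] ∈ R^(4×2). The projector onto W = col(U) is P = U (U^T U)^(-1) U^T.
Compute U^T U =
  [17, -2]
  [-2, 21],
and U^T v = (9, 2).
Solve U^T U · c = U^T v for the coefficients: c = (193/353, 52/353). The projection is proj_W(v) = U c.
Check: (v - proj_W(v)) · u_1 = 0  (should be 0).
Check: (v - proj_W(v)) · u_2 = 0  (should be 0).
Result: proj_W(v) = (-282/353, -282/353, -156/353, 683/353).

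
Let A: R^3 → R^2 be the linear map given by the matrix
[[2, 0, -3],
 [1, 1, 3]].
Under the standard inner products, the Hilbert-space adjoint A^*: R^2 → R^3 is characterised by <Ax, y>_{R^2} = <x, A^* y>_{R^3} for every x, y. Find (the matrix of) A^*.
A^* = A^T =
[[2, 1],
 [0, 1],
 [-3, 3]]

For real matrices with standard dot products, the defining identity <Ax, y> = <x, A^* y> gives (Ax)^T y = x^T (A^*) y, i.e. x^T A^T y = x^T (A^*) y. Since this holds for all x, y, we must have A^* = A^T. Therefore
A^* =
[[2, 1],
 [0, 1],
 [-3, 3]].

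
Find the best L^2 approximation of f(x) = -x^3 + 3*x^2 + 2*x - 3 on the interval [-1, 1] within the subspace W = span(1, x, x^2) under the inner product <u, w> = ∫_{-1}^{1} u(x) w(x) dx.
g(x) = 3*x^2 + 7*x/5 - 3

The best approximation g ∈ W is the orthogonal projection of f onto W. Writing g = a_0 + a_1 x + a_2 x^2, the coefficients solve the normal equations G · a = b where
  G_{ij} = <φ_i, φ_j> and b_i = <f, φ_i>, with φ_0 = 1, φ_1 = x, φ_2 = x^2.
G =
  [2, 0, 2/3]
  [0, 2/3, 0]
  [2/3, 0, 2/5],
b = (-4, 14/15, -4/5).
Solving gives a_0 = -3, a_1 = 7/5, a_2 = 3, so
  g(x) = 3*x^2 + 7*x/5 - 3.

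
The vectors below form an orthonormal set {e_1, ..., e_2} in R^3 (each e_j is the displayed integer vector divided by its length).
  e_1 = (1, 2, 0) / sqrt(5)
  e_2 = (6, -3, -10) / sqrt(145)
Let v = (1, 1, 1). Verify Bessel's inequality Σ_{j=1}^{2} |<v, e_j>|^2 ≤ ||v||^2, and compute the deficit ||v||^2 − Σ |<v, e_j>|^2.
Σ |<v, e_j>|^2 = 62/29; ||v||^2 = 3; deficit = 25/29

Write each e_j = u_j / sqrt(<u_j, u_j>) where u_j is the displayed integer vector. Then <v, e_j> = <v, u_j> / sqrt(<u_j, u_j>), so |<v, e_j>|^2 = <v, u_j>^2 / <u_j, u_j>.
Coefficients: <v, e_1> = 3/sqrt(5), <v, e_2> = -7/sqrt(145).
Square and sum: Σ |<v, e_j>|^2 = 62/29.
Compute ||v||^2 = v·v = 3.
Deficit = 3 − 62/29 = 25/29 ≥ 0, confirming Bessel's inequality. (The deficit equals ||v − Σ <v,e_j> e_j||^2, the squared distance from v to span{e_j}.)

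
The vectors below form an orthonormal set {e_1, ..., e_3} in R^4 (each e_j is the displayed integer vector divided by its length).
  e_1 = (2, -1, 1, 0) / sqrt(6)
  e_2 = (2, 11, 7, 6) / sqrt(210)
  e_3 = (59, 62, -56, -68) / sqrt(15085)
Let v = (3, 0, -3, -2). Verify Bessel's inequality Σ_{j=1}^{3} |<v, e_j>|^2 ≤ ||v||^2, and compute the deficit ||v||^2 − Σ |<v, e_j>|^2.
Σ |<v, e_j>|^2 = 8753/431; ||v||^2 = 22; deficit = 729/431

Write each e_j = u_j / sqrt(<u_j, u_j>) where u_j is the displayed integer vector. Then <v, e_j> = <v, u_j> / sqrt(<u_j, u_j>), so |<v, e_j>|^2 = <v, u_j>^2 / <u_j, u_j>.
Coefficients: <v, e_1> = 3/sqrt(6), <v, e_2> = -27/sqrt(210), <v, e_3> = 481/sqrt(15085).
Square and sum: Σ |<v, e_j>|^2 = 8753/431.
Compute ||v||^2 = v·v = 22.
Deficit = 22 − 8753/431 = 729/431 ≥ 0, confirming Bessel's inequality. (The deficit equals ||v − Σ <v,e_j> e_j||^2, the squared distance from v to span{e_j}.)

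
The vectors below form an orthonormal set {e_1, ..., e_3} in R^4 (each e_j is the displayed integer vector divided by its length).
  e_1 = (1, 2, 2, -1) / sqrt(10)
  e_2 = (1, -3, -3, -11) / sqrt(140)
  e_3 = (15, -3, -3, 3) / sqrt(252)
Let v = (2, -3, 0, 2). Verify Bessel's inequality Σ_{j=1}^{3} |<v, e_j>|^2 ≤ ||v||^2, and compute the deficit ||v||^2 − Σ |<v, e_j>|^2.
Σ |<v, e_j>|^2 = 25/2; ||v||^2 = 17; deficit = 9/2

Write each e_j = u_j / sqrt(<u_j, u_j>) where u_j is the displayed integer vector. Then <v, e_j> = <v, u_j> / sqrt(<u_j, u_j>), so |<v, e_j>|^2 = <v, u_j>^2 / <u_j, u_j>.
Coefficients: <v, e_1> = -6/sqrt(10), <v, e_2> = -11/sqrt(140), <v, e_3> = 45/sqrt(252).
Square and sum: Σ |<v, e_j>|^2 = 25/2.
Compute ||v||^2 = v·v = 17.
Deficit = 17 − 25/2 = 9/2 ≥ 0, confirming Bessel's inequality. (The deficit equals ||v − Σ <v,e_j> e_j||^2, the squared distance from v to span{e_j}.)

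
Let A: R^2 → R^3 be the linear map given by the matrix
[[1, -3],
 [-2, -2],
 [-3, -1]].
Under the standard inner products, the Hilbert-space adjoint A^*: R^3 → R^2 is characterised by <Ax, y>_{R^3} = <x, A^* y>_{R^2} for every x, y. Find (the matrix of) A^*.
A^* = A^T =
[[1, -2, -3],
 [-3, -2, -1]]

For real matrices with standard dot products, the defining identity <Ax, y> = <x, A^* y> gives (Ax)^T y = x^T (A^*) y, i.e. x^T A^T y = x^T (A^*) y. Since this holds for all x, y, we must have A^* = A^T. Therefore
A^* =
[[1, -2, -3],
 [-3, -2, -1]].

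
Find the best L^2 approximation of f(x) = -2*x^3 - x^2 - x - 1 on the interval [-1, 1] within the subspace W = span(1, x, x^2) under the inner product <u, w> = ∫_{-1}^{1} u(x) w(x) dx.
g(x) = -x^2 - 11*x/5 - 1

The best approximation g ∈ W is the orthogonal projection of f onto W. Writing g = a_0 + a_1 x + a_2 x^2, the coefficients solve the normal equations G · a = b where
  G_{ij} = <φ_i, φ_j> and b_i = <f, φ_i>, with φ_0 = 1, φ_1 = x, φ_2 = x^2.
G =
  [2, 0, 2/3]
  [0, 2/3, 0]
  [2/3, 0, 2/5],
b = (-8/3, -22/15, -16/15).
Solving gives a_0 = -1, a_1 = -11/5, a_2 = -1, so
  g(x) = -x^2 - 11*x/5 - 1.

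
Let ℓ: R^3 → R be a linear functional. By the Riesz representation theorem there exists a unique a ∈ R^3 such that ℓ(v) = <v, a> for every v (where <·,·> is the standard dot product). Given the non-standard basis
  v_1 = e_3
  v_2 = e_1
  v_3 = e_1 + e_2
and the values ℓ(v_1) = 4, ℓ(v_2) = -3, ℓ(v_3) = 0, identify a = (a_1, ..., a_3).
a = (-3, 3, 4)

Write a = (a_1, ..., a_3) in the standard basis. For each basis vector v_i, ℓ(v_i) = <v_i, a> is a linear equation in the a_j's. Collect the n equations into a matrix system V a = ℓ, where row i of V is v_i (expressed in the standard basis). Since V is invertible (lower-triangular with 1s on the diagonal, up to permutation), solve by back-substitution:
  V =
[[0, 0, 1],
 [1, 0, 0],
 [1, 1, 0]]
  V a = (4, -3, 0)
Solving gives a = (-3, 3, 4).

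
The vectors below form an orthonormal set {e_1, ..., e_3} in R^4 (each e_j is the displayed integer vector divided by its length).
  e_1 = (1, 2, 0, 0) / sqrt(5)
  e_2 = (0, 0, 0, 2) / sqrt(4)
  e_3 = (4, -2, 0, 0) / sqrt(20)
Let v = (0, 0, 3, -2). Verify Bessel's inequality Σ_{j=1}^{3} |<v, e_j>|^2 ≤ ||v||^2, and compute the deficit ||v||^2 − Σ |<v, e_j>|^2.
Σ |<v, e_j>|^2 = 4; ||v||^2 = 13; deficit = 9

Write each e_j = u_j / sqrt(<u_j, u_j>) where u_j is the displayed integer vector. Then <v, e_j> = <v, u_j> / sqrt(<u_j, u_j>), so |<v, e_j>|^2 = <v, u_j>^2 / <u_j, u_j>.
Coefficients: <v, e_1> = 0/sqrt(5), <v, e_2> = -4/sqrt(4), <v, e_3> = 0/sqrt(20).
Square and sum: Σ |<v, e_j>|^2 = 4.
Compute ||v||^2 = v·v = 13.
Deficit = 13 − 4 = 9 ≥ 0, confirming Bessel's inequality. (The deficit equals ||v − Σ <v,e_j> e_j||^2, the squared distance from v to span{e_j}.)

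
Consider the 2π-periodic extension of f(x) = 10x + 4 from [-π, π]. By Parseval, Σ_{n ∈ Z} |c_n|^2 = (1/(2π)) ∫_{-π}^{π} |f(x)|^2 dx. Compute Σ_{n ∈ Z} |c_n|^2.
Σ |c_n|^2 = 100π^2/3 + 16

Expand and integrate term by term over [-π, π]:
  ∫ (10x)^2 dx = 100·(2π^3/3); ∫ 2·10·(4)·x dx = 0 (odd integrand); ∫ 4^2 dx = 16·2π.
So (1/(2π)) ∫_{-π}^{π} (10x + 4)^2 dx = 100π^2/3 + 16 = 100π^2/3 + 16.
Parseval ⇒ Σ |c_n|^2 = 100π^2/3 + 16.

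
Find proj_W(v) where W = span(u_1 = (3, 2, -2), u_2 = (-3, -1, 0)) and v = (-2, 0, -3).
proj_W(v) = (-108/49, 30/49, -132/49)

Set up U = [u_1 | ... | u_2] ∈ R^(3×2). The projector onto W = col(U) is P = U (U^T U)^(-1) U^T.
Compute U^T U =
  [17, -11]
  [-11, 10],
and U^T v = (0, 6).
Solve U^T U · c = U^T v for the coefficients: c = (66/49, 102/49). The projection is proj_W(v) = U c.
Check: (v - proj_W(v)) · u_1 = 0  (should be 0).
Check: (v - proj_W(v)) · u_2 = 0  (should be 0).
Result: proj_W(v) = (-108/49, 30/49, -132/49).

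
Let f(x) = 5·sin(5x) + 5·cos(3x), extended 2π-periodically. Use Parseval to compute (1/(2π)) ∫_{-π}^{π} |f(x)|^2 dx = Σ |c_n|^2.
Σ |c_n|^2 = 25

Expand |f|^2 and use orthogonality of {sin(nx), cos(mx)} on [-π, π]:
  ∫_{-π}^{π} sin(nx)^2 dx = π, ∫ cos(mx)^2 dx = π, and cross terms integrate to 0.
So ∫_{-π}^{π} f(x)^2 dx = 5^2 · π + 5^2 · π = (25 + 25)π.
Divide by 2π: (25 + 25)/2 = 25.
By Parseval, this equals Σ |c_n|^2.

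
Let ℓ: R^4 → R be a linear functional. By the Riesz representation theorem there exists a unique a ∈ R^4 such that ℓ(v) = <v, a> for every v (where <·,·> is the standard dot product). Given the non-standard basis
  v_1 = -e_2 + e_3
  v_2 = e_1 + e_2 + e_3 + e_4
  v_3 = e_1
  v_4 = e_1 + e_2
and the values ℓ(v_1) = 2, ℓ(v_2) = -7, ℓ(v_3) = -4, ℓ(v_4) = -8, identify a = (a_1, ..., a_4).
a = (-4, -4, -2, 3)

Write a = (a_1, ..., a_4) in the standard basis. For each basis vector v_i, ℓ(v_i) = <v_i, a> is a linear equation in the a_j's. Collect the n equations into a matrix system V a = ℓ, where row i of V is v_i (expressed in the standard basis). Since V is invertible (lower-triangular with 1s on the diagonal, up to permutation), solve by back-substitution:
  V =
[[0, -1, 1, 0],
 [1, 1, 1, 1],
 [1, 0, 0, 0],
 [1, 1, 0, 0]]
  V a = (2, -7, -4, -8)
Solving gives a = (-4, -4, -2, 3).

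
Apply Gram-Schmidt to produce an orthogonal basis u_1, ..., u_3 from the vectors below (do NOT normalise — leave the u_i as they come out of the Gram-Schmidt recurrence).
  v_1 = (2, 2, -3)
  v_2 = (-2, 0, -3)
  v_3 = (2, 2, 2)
Orthogonal basis:
  u_1 = (2, 2, -3)
  u_2 = (-44/17, -10/17, -36/17)
  u_3 = (-30/49, 60/49, 20/49)

Apply the Gram-Schmidt recurrence
  u_1 = v_1
  u_i = v_i − Σ_{j<i} ((v_i · u_j) / (u_j · u_j)) · u_j.

Step by step this gives:
  u_1 = (2, 2, -3)
  u_2 = (-44/17, -10/17, -36/17)
  u_3 = (-30/49, 60/49, 20/49)

Orthogonality check:
  u_2 · u_1 = 0 (should be 0)
  u_3 · u_1 = 0 (should be 0)
  u_3 · u_2 = 0 (should be 0)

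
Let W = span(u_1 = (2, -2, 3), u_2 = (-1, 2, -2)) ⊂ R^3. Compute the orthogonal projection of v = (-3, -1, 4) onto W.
proj_W(v) = (-1/9, -22/9, 10/9)

Set up U = [u_1 | ... | u_2] ∈ R^(3×2). The projector onto W = col(U) is P = U (U^T U)^(-1) U^T.
Compute U^T U =
  [17, -12]
  [-12, 9],
and U^T v = (8, -7).
Solve U^T U · c = U^T v for the coefficients: c = (-4/3, -23/9). The projection is proj_W(v) = U c.
Check: (v - proj_W(v)) · u_1 = 0  (should be 0).
Check: (v - proj_W(v)) · u_2 = 0  (should be 0).
Result: proj_W(v) = (-1/9, -22/9, 10/9).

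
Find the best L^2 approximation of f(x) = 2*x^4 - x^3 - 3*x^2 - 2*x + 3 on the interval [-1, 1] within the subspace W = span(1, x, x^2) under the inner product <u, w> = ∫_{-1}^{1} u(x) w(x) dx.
g(x) = -9*x^2/7 - 13*x/5 + 99/35

The best approximation g ∈ W is the orthogonal projection of f onto W. Writing g = a_0 + a_1 x + a_2 x^2, the coefficients solve the normal equations G · a = b where
  G_{ij} = <φ_i, φ_j> and b_i = <f, φ_i>, with φ_0 = 1, φ_1 = x, φ_2 = x^2.
G =
  [2, 0, 2/3]
  [0, 2/3, 0]
  [2/3, 0, 2/5],
b = (24/5, -26/15, 48/35).
Solving gives a_0 = 99/35, a_1 = -13/5, a_2 = -9/7, so
  g(x) = -9*x^2/7 - 13*x/5 + 99/35.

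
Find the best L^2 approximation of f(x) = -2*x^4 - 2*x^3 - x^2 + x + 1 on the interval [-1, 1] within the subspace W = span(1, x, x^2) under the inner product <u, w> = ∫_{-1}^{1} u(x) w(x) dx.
g(x) = -19*x^2/7 - x/5 + 41/35

The best approximation g ∈ W is the orthogonal projection of f onto W. Writing g = a_0 + a_1 x + a_2 x^2, the coefficients solve the normal equations G · a = b where
  G_{ij} = <φ_i, φ_j> and b_i = <f, φ_i>, with φ_0 = 1, φ_1 = x, φ_2 = x^2.
G =
  [2, 0, 2/3]
  [0, 2/3, 0]
  [2/3, 0, 2/5],
b = (8/15, -2/15, -32/105).
Solving gives a_0 = 41/35, a_1 = -1/5, a_2 = -19/7, so
  g(x) = -19*x^2/7 - x/5 + 41/35.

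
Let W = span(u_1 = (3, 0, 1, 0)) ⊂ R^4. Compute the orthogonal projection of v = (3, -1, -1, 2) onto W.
proj_W(v) = (12/5, 0, 4/5, 0)

Set up U = [u_1 | ... | u_1] ∈ R^(4×1). The projector onto W = col(U) is P = U (U^T U)^(-1) U^T.
Compute U^T U =
  [10],
and U^T v = (8).
Solve U^T U · c = U^T v for the coefficients: c = (4/5). The projection is proj_W(v) = U c.
Check: (v - proj_W(v)) · u_1 = 0  (should be 0).
Result: proj_W(v) = (12/5, 0, 4/5, 0).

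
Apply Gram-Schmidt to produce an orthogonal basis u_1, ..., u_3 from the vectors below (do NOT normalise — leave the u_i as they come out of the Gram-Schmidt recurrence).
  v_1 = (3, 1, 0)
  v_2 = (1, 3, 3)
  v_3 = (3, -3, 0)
Orthogonal basis:
  u_1 = (3, 1, 0)
  u_2 = (-4/5, 12/5, 3)
  u_3 = (54/77, -162/77, 144/77)

Apply the Gram-Schmidt recurrence
  u_1 = v_1
  u_i = v_i − Σ_{j<i} ((v_i · u_j) / (u_j · u_j)) · u_j.

Step by step this gives:
  u_1 = (3, 1, 0)
  u_2 = (-4/5, 12/5, 3)
  u_3 = (54/77, -162/77, 144/77)

Orthogonality check:
  u_2 · u_1 = 0 (should be 0)
  u_3 · u_1 = 0 (should be 0)
  u_3 · u_2 = 0 (should be 0)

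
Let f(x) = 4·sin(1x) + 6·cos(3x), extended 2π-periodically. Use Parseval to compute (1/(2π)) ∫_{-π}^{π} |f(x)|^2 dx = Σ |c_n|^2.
Σ |c_n|^2 = 26

Expand |f|^2 and use orthogonality of {sin(nx), cos(mx)} on [-π, π]:
  ∫_{-π}^{π} sin(nx)^2 dx = π, ∫ cos(mx)^2 dx = π, and cross terms integrate to 0.
So ∫_{-π}^{π} f(x)^2 dx = 4^2 · π + 6^2 · π = (16 + 36)π.
Divide by 2π: (16 + 36)/2 = 26.
By Parseval, this equals Σ |c_n|^2.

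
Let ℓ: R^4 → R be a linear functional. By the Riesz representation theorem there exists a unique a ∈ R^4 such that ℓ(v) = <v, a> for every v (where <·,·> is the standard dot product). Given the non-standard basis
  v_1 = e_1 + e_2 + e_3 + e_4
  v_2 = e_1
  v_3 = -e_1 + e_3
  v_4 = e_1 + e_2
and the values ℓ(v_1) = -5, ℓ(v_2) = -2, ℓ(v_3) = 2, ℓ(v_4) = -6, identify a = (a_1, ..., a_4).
a = (-2, -4, 0, 1)

Write a = (a_1, ..., a_4) in the standard basis. For each basis vector v_i, ℓ(v_i) = <v_i, a> is a linear equation in the a_j's. Collect the n equations into a matrix system V a = ℓ, where row i of V is v_i (expressed in the standard basis). Since V is invertible (lower-triangular with 1s on the diagonal, up to permutation), solve by back-substitution:
  V =
[[1, 1, 1, 1],
 [1, 0, 0, 0],
 [-1, 0, 1, 0],
 [1, 1, 0, 0]]
  V a = (-5, -2, 2, -6)
Solving gives a = (-2, -4, 0, 1).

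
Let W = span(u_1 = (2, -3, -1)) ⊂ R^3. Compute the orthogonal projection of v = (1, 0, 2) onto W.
proj_W(v) = (0, 0, 0)

Set up U = [u_1 | ... | u_1] ∈ R^(3×1). The projector onto W = col(U) is P = U (U^T U)^(-1) U^T.
Compute U^T U =
  [14],
and U^T v = (0).
Solve U^T U · c = U^T v for the coefficients: c = (0). The projection is proj_W(v) = U c.
Check: (v - proj_W(v)) · u_1 = 0  (should be 0).
Result: proj_W(v) = (0, 0, 0).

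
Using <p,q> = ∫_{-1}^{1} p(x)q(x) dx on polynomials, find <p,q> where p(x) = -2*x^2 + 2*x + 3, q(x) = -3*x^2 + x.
<p,q> = -34/15

Expand the product: p(x)·q(x) = 6*x^4 - 8*x^3 - 7*x^2 + 3*x.
∫_{-1}^{1} of each monomial x^k gives [2/(k+1) if k even, 0 if k odd]. Integrating term-by-term (or equivalently evaluating the antiderivative F(x) = 6*x^5/5 - 2*x^4 - 7*x^3/3 + 3*x^2/2 at the endpoints):
  F(1) − F(−1) = -49/30 − (19/30) = -34/15.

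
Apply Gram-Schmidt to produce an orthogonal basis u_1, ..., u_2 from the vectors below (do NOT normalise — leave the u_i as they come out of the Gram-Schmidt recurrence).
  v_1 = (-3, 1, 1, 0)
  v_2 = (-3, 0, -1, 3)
Orthogonal basis:
  u_1 = (-3, 1, 1, 0)
  u_2 = (-9/11, -8/11, -19/11, 3)

Apply the Gram-Schmidt recurrence
  u_1 = v_1
  u_i = v_i − Σ_{j<i} ((v_i · u_j) / (u_j · u_j)) · u_j.

Step by step this gives:
  u_1 = (-3, 1, 1, 0)
  u_2 = (-9/11, -8/11, -19/11, 3)

Orthogonality check:
  u_2 · u_1 = 0 (should be 0)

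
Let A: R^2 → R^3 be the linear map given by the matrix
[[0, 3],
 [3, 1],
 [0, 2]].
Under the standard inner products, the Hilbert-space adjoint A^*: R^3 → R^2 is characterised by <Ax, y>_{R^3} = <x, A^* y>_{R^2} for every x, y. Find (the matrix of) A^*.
A^* = A^T =
[[0, 3, 0],
 [3, 1, 2]]

For real matrices with standard dot products, the defining identity <Ax, y> = <x, A^* y> gives (Ax)^T y = x^T (A^*) y, i.e. x^T A^T y = x^T (A^*) y. Since this holds for all x, y, we must have A^* = A^T. Therefore
A^* =
[[0, 3, 0],
 [3, 1, 2]].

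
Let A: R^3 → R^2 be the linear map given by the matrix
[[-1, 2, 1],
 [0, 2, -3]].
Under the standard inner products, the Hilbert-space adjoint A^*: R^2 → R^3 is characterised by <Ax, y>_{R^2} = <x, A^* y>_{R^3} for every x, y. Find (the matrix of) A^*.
A^* = A^T =
[[-1, 0],
 [2, 2],
 [1, -3]]

For real matrices with standard dot products, the defining identity <Ax, y> = <x, A^* y> gives (Ax)^T y = x^T (A^*) y, i.e. x^T A^T y = x^T (A^*) y. Since this holds for all x, y, we must have A^* = A^T. Therefore
A^* =
[[-1, 0],
 [2, 2],
 [1, -3]].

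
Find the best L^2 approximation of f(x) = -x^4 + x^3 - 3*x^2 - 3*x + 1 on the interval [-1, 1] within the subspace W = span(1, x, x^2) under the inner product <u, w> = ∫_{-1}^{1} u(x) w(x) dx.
g(x) = -27*x^2/7 - 12*x/5 + 38/35

The best approximation g ∈ W is the orthogonal projection of f onto W. Writing g = a_0 + a_1 x + a_2 x^2, the coefficients solve the normal equations G · a = b where
  G_{ij} = <φ_i, φ_j> and b_i = <f, φ_i>, with φ_0 = 1, φ_1 = x, φ_2 = x^2.
G =
  [2, 0, 2/3]
  [0, 2/3, 0]
  [2/3, 0, 2/5],
b = (-2/5, -8/5, -86/105).
Solving gives a_0 = 38/35, a_1 = -12/5, a_2 = -27/7, so
  g(x) = -27*x^2/7 - 12*x/5 + 38/35.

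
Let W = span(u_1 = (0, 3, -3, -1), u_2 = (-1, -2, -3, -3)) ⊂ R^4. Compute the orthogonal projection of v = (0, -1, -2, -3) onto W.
proj_W(v) = (-287/401, -466/401, -969/401, -897/401)

Set up U = [u_1 | ... | u_2] ∈ R^(4×2). The projector onto W = col(U) is P = U (U^T U)^(-1) U^T.
Compute U^T U =
  [19, 6]
  [6, 23],
and U^T v = (6, 17).
Solve U^T U · c = U^T v for the coefficients: c = (36/401, 287/401). The projection is proj_W(v) = U c.
Check: (v - proj_W(v)) · u_1 = 0  (should be 0).
Check: (v - proj_W(v)) · u_2 = 0  (should be 0).
Result: proj_W(v) = (-287/401, -466/401, -969/401, -897/401).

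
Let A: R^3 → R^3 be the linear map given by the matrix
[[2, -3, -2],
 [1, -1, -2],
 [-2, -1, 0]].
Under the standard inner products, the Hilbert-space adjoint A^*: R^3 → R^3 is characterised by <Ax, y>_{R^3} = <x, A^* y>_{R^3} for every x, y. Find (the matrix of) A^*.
A^* = A^T =
[[2, 1, -2],
 [-3, -1, -1],
 [-2, -2, 0]]

For real matrices with standard dot products, the defining identity <Ax, y> = <x, A^* y> gives (Ax)^T y = x^T (A^*) y, i.e. x^T A^T y = x^T (A^*) y. Since this holds for all x, y, we must have A^* = A^T. Therefore
A^* =
[[2, 1, -2],
 [-3, -1, -1],
 [-2, -2, 0]].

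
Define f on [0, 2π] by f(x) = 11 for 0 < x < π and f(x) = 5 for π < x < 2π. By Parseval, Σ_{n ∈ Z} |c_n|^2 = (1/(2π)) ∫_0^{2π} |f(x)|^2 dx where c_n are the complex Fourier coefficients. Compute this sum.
Σ |c_n|^2 = 73

Parseval equates the L^2 energy of f (normalised by 1/(2π)) with the ℓ^2 sum of its Fourier coefficients: (1/(2π)) ∫_0^{2π} |f|^2 = Σ |c_n|^2.
Compute the left side: (1/(2π)) [∫_0^π 11^2 dx + ∫_π^{2π} 5^2 dx] = (1/(2π)) · (121π + 25π) = (121 + 25)/2 = 73.
So Σ_{n ∈ Z} |c_n|^2 = 73.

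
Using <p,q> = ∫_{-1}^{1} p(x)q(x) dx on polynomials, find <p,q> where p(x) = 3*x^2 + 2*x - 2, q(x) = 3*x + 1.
<p,q> = 2

Expand the product: p(x)·q(x) = 9*x^3 + 9*x^2 - 4*x - 2.
∫_{-1}^{1} of each monomial x^k gives [2/(k+1) if k even, 0 if k odd]. Integrating term-by-term (or equivalently evaluating the antiderivative F(x) = 9*x^4/4 + 3*x^3 - 2*x^2 - 2*x at the endpoints):
  F(1) − F(−1) = 5/4 − (-3/4) = 2.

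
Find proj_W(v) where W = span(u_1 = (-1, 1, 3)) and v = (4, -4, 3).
proj_W(v) = (-1/11, 1/11, 3/11)

Set up U = [u_1 | ... | u_1] ∈ R^(3×1). The projector onto W = col(U) is P = U (U^T U)^(-1) U^T.
Compute U^T U =
  [11],
and U^T v = (1).
Solve U^T U · c = U^T v for the coefficients: c = (1/11). The projection is proj_W(v) = U c.
Check: (v - proj_W(v)) · u_1 = 0  (should be 0).
Result: proj_W(v) = (-1/11, 1/11, 3/11).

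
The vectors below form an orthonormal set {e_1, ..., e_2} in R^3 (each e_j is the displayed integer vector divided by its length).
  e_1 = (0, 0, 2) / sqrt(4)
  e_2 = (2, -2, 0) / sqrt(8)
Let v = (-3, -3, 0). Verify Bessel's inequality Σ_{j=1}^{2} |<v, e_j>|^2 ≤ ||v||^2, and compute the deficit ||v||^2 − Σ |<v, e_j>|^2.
Σ |<v, e_j>|^2 = 0; ||v||^2 = 18; deficit = 18

Write each e_j = u_j / sqrt(<u_j, u_j>) where u_j is the displayed integer vector. Then <v, e_j> = <v, u_j> / sqrt(<u_j, u_j>), so |<v, e_j>|^2 = <v, u_j>^2 / <u_j, u_j>.
Coefficients: <v, e_1> = 0/sqrt(4), <v, e_2> = 0/sqrt(8).
Square and sum: Σ |<v, e_j>|^2 = 0.
Compute ||v||^2 = v·v = 18.
Deficit = 18 − 0 = 18 ≥ 0, confirming Bessel's inequality. (The deficit equals ||v − Σ <v,e_j> e_j||^2, the squared distance from v to span{e_j}.)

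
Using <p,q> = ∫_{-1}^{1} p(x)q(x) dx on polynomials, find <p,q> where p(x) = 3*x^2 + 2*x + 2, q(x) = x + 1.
<p,q> = 22/3

Expand the product: p(x)·q(x) = 3*x^3 + 5*x^2 + 4*x + 2.
∫_{-1}^{1} of each monomial x^k gives [2/(k+1) if k even, 0 if k odd]. Integrating term-by-term (or equivalently evaluating the antiderivative F(x) = 3*x^4/4 + 5*x^3/3 + 2*x^2 + 2*x at the endpoints):
  F(1) − F(−1) = 77/12 − (-11/12) = 22/3.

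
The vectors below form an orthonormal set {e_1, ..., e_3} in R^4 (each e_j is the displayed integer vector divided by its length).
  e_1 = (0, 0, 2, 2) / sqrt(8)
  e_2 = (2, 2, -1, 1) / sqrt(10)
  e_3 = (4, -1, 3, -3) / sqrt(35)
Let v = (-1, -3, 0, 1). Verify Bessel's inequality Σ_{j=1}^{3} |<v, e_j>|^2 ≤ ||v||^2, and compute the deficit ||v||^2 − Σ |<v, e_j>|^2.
Σ |<v, e_j>|^2 = 41/7; ||v||^2 = 11; deficit = 36/7

Write each e_j = u_j / sqrt(<u_j, u_j>) where u_j is the displayed integer vector. Then <v, e_j> = <v, u_j> / sqrt(<u_j, u_j>), so |<v, e_j>|^2 = <v, u_j>^2 / <u_j, u_j>.
Coefficients: <v, e_1> = 2/sqrt(8), <v, e_2> = -7/sqrt(10), <v, e_3> = -4/sqrt(35).
Square and sum: Σ |<v, e_j>|^2 = 41/7.
Compute ||v||^2 = v·v = 11.
Deficit = 11 − 41/7 = 36/7 ≥ 0, confirming Bessel's inequality. (The deficit equals ||v − Σ <v,e_j> e_j||^2, the squared distance from v to span{e_j}.)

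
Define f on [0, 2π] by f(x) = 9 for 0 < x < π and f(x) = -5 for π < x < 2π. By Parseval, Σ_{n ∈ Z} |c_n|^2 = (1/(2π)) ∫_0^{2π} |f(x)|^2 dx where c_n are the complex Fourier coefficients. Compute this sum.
Σ |c_n|^2 = 53

Parseval equates the L^2 energy of f (normalised by 1/(2π)) with the ℓ^2 sum of its Fourier coefficients: (1/(2π)) ∫_0^{2π} |f|^2 = Σ |c_n|^2.
Compute the left side: (1/(2π)) [∫_0^π 9^2 dx + ∫_π^{2π} (-5)^2 dx] = (1/(2π)) · (81π + 25π) = (81 + 25)/2 = 53.
So Σ_{n ∈ Z} |c_n|^2 = 53.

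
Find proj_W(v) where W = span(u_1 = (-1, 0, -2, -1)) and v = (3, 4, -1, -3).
proj_W(v) = (-1/3, 0, -2/3, -1/3)

Set up U = [u_1 | ... | u_1] ∈ R^(4×1). The projector onto W = col(U) is P = U (U^T U)^(-1) U^T.
Compute U^T U =
  [6],
and U^T v = (2).
Solve U^T U · c = U^T v for the coefficients: c = (1/3). The projection is proj_W(v) = U c.
Check: (v - proj_W(v)) · u_1 = 0  (should be 0).
Result: proj_W(v) = (-1/3, 0, -2/3, -1/3).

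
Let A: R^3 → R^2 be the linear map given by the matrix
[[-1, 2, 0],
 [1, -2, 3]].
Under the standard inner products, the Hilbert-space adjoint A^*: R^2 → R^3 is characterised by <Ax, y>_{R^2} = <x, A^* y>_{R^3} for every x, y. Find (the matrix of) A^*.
A^* = A^T =
[[-1, 1],
 [2, -2],
 [0, 3]]

For real matrices with standard dot products, the defining identity <Ax, y> = <x, A^* y> gives (Ax)^T y = x^T (A^*) y, i.e. x^T A^T y = x^T (A^*) y. Since this holds for all x, y, we must have A^* = A^T. Therefore
A^* =
[[-1, 1],
 [2, -2],
 [0, 3]].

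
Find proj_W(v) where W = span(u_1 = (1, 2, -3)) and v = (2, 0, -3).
proj_W(v) = (11/14, 11/7, -33/14)

Set up U = [u_1 | ... | u_1] ∈ R^(3×1). The projector onto W = col(U) is P = U (U^T U)^(-1) U^T.
Compute U^T U =
  [14],
and U^T v = (11).
Solve U^T U · c = U^T v for the coefficients: c = (11/14). The projection is proj_W(v) = U c.
Check: (v - proj_W(v)) · u_1 = 0  (should be 0).
Result: proj_W(v) = (11/14, 11/7, -33/14).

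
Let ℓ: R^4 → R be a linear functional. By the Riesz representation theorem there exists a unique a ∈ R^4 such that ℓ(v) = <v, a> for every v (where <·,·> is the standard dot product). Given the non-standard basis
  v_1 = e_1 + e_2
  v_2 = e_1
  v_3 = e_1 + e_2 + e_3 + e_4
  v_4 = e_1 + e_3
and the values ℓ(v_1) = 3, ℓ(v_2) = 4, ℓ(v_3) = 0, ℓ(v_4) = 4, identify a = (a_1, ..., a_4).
a = (4, -1, 0, -3)

Write a = (a_1, ..., a_4) in the standard basis. For each basis vector v_i, ℓ(v_i) = <v_i, a> is a linear equation in the a_j's. Collect the n equations into a matrix system V a = ℓ, where row i of V is v_i (expressed in the standard basis). Since V is invertible (lower-triangular with 1s on the diagonal, up to permutation), solve by back-substitution:
  V =
[[1, 1, 0, 0],
 [1, 0, 0, 0],
 [1, 1, 1, 1],
 [1, 0, 1, 0]]
  V a = (3, 4, 0, 4)
Solving gives a = (4, -1, 0, -3).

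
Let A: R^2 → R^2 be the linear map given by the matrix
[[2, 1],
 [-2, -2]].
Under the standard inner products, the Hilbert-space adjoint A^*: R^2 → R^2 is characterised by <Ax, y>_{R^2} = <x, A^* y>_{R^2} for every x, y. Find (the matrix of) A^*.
A^* = A^T =
[[2, -2],
 [1, -2]]

For real matrices with standard dot products, the defining identity <Ax, y> = <x, A^* y> gives (Ax)^T y = x^T (A^*) y, i.e. x^T A^T y = x^T (A^*) y. Since this holds for all x, y, we must have A^* = A^T. Therefore
A^* =
[[2, -2],
 [1, -2]].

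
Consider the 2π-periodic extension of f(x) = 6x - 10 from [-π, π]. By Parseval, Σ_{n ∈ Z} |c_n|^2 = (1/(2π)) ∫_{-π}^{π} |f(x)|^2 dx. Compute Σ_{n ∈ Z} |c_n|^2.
Σ |c_n|^2 = 12π^2 + 100

Expand and integrate term by term over [-π, π]:
  ∫ (6x)^2 dx = 36·(2π^3/3); ∫ 2·6·(-10)·x dx = 0 (odd integrand); ∫ (-10)^2 dx = 100·2π.
So (1/(2π)) ∫_{-π}^{π} (6x - 10)^2 dx = 36π^2/3 + 100 = 12π^2 + 100.
Parseval ⇒ Σ |c_n|^2 = 12π^2 + 100.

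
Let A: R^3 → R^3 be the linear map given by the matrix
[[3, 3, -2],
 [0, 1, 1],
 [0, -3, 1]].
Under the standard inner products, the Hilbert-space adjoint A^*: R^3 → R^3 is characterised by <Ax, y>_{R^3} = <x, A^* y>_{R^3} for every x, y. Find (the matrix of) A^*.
A^* = A^T =
[[3, 0, 0],
 [3, 1, -3],
 [-2, 1, 1]]

For real matrices with standard dot products, the defining identity <Ax, y> = <x, A^* y> gives (Ax)^T y = x^T (A^*) y, i.e. x^T A^T y = x^T (A^*) y. Since this holds for all x, y, we must have A^* = A^T. Therefore
A^* =
[[3, 0, 0],
 [3, 1, -3],
 [-2, 1, 1]].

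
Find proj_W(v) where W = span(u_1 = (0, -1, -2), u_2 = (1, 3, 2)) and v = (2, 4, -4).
proj_W(v) = (58/21, 76/21, -80/21)

Set up U = [u_1 | ... | u_2] ∈ R^(3×2). The projector onto W = col(U) is P = U (U^T U)^(-1) U^T.
Compute U^T U =
  [5, -7]
  [-7, 14],
and U^T v = (4, 6).
Solve U^T U · c = U^T v for the coefficients: c = (14/3, 58/21). The projection is proj_W(v) = U c.
Check: (v - proj_W(v)) · u_1 = 0  (should be 0).
Check: (v - proj_W(v)) · u_2 = 0  (should be 0).
Result: proj_W(v) = (58/21, 76/21, -80/21).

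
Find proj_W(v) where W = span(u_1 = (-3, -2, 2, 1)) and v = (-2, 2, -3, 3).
proj_W(v) = (1/6, 1/9, -1/9, -1/18)

Set up U = [u_1 | ... | u_1] ∈ R^(4×1). The projector onto W = col(U) is P = U (U^T U)^(-1) U^T.
Compute U^T U =
  [18],
and U^T v = (-1).
Solve U^T U · c = U^T v for the coefficients: c = (-1/18). The projection is proj_W(v) = U c.
Check: (v - proj_W(v)) · u_1 = 0  (should be 0).
Result: proj_W(v) = (1/6, 1/9, -1/9, -1/18).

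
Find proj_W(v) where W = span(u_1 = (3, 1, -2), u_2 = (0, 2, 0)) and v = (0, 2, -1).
proj_W(v) = (6/13, 2, -4/13)

Set up U = [u_1 | ... | u_2] ∈ R^(3×2). The projector onto W = col(U) is P = U (U^T U)^(-1) U^T.
Compute U^T U =
  [14, 2]
  [2, 4],
and U^T v = (4, 4).
Solve U^T U · c = U^T v for the coefficients: c = (2/13, 12/13). The projection is proj_W(v) = U c.
Check: (v - proj_W(v)) · u_1 = 0  (should be 0).
Check: (v - proj_W(v)) · u_2 = 0  (should be 0).
Result: proj_W(v) = (6/13, 2, -4/13).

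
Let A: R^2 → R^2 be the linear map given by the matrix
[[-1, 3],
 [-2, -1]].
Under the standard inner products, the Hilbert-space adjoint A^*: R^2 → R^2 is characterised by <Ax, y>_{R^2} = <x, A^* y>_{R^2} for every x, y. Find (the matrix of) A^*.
A^* = A^T =
[[-1, -2],
 [3, -1]]

For real matrices with standard dot products, the defining identity <Ax, y> = <x, A^* y> gives (Ax)^T y = x^T (A^*) y, i.e. x^T A^T y = x^T (A^*) y. Since this holds for all x, y, we must have A^* = A^T. Therefore
A^* =
[[-1, -2],
 [3, -1]].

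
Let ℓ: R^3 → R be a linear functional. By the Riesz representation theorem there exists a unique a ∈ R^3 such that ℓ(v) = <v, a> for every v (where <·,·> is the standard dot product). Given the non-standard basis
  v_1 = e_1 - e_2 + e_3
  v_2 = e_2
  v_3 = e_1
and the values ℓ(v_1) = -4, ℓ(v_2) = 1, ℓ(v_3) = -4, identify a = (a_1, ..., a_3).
a = (-4, 1, 1)

Write a = (a_1, ..., a_3) in the standard basis. For each basis vector v_i, ℓ(v_i) = <v_i, a> is a linear equation in the a_j's. Collect the n equations into a matrix system V a = ℓ, where row i of V is v_i (expressed in the standard basis). Since V is invertible (lower-triangular with 1s on the diagonal, up to permutation), solve by back-substitution:
  V =
[[1, -1, 1],
 [0, 1, 0],
 [1, 0, 0]]
  V a = (-4, 1, -4)
Solving gives a = (-4, 1, 1).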